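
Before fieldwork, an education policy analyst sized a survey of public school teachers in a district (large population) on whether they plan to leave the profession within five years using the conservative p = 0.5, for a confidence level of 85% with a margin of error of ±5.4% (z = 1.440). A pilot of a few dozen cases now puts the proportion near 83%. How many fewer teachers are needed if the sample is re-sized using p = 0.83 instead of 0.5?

Conservative (p = 0.5): n = 1.440² × 0.25 / 0.054² ≈ 177.78 → 178.
Using p = 0.83: p(1−p) = 0.1411, so n = 1.440² × 0.1411 / 0.054² ≈ 100.34 → 101.
Reduction: 178 − 101 = 77.

77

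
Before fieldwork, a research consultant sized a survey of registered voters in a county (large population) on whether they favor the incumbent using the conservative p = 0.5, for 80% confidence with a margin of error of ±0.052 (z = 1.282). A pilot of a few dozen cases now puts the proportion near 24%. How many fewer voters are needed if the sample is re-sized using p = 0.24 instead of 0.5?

Conservative (p = 0.5): n = 1.282² × 0.25 / 0.052² ≈ 151.95 → 152.
Using p = 0.24: p(1−p) = 0.1824, so n = 1.282² × 0.1824 / 0.052² ≈ 110.86 → 111.
Reduction: 152 − 111 = 41.

41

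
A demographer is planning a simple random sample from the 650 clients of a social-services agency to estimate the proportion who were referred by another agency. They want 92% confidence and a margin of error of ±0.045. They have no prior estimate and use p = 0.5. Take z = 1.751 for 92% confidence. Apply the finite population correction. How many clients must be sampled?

240

Unadjusted: n₀ = 1.751² × 0.50 × 0.50 / 0.045² ≈ 378.52, so n₀ = 379.
Finite population correction with N = 650: n = n₀ / (1 + (n₀−1)/N) = 379 / (1 + 378/650) = 379 / 1.5815 ≈ 239.64.
Rounding up, n = 240.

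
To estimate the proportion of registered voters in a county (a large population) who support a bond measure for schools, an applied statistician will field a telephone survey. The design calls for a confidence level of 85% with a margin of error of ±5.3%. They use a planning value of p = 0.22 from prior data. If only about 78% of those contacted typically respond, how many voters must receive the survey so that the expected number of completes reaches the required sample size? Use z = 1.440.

Completed interviews needed: n₀ = 1.440² × 0.1716 / 0.053² ≈ 126.67 → 127.
At a 78% response rate, contacts needed = 127 / 0.78 ≈ 162.82 → 163.

163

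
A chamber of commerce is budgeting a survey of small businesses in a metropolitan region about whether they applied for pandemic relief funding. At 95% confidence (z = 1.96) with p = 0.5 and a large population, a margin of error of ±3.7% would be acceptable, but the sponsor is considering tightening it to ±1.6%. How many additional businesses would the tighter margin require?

3050

At ±3.7%: n = 1.96² × 0.2500 / 0.037² ≈ 701.53 → 702.
At ±1.6%: n = 1.96² × 0.2500 / 0.016² ≈ 3751.56 → 3752.
Additional respondents: 3752 − 702 = 3050.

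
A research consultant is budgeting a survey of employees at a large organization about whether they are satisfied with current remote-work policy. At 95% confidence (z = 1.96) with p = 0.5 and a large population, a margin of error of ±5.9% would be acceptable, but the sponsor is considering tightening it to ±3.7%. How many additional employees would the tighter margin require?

426

At ±5.9%: n = 1.96² × 0.2500 / 0.059² ≈ 275.90 → 276.
At ±3.7%: n = 1.96² × 0.2500 / 0.037² ≈ 701.53 → 702.
Additional respondents: 702 − 276 = 426.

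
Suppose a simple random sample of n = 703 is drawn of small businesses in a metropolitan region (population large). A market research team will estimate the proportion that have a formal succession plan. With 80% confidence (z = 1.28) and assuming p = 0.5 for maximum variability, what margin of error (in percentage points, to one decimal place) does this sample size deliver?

2.4

SE(p̂) = √[p(1−p)/n] = √[0.2500/703] = 0.01886.
E = z × SE = 1.28 × 0.01886 = 0.02414, or 2.4 percentage points.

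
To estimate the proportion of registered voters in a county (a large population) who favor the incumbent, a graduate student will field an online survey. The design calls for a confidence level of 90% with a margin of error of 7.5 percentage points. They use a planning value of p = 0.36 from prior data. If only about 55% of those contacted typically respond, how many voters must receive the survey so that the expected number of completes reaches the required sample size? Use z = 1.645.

202

Completed interviews needed: n₀ = 1.645² × 0.2304 / 0.075² ≈ 110.84 → 111.
At a 55% response rate, contacts needed = 111 / 0.55 ≈ 201.82 → 202.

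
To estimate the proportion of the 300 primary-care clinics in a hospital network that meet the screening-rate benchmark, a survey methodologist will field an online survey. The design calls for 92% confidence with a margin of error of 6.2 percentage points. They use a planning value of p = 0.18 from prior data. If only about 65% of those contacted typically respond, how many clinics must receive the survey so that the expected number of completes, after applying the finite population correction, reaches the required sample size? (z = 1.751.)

131

Completed interviews needed (unadjusted): n₀ = 1.751² × 0.1476 / 0.062² ≈ 117.73 → 118.
FPC for N = 300: n = 118 / (1 + 117/300) = 118 / 1.3900 ≈ 84.89 → 85.
At a 65% response rate, contacts needed = 85 / 0.65 ≈ 130.77 → 131.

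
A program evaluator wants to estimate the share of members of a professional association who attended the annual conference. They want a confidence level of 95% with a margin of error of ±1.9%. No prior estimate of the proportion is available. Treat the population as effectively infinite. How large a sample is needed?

2661

For 95% confidence, z = 1.960.
With no prior estimate, use p = 0.5, giving p(1−p) = 0.25.
n = z²·p(1−p)/E² = 1.960² × 0.2500 / 0.019² = 3.8416 × 0.2500 / 0.000361 ≈ 2660.39.
Rounding up gives n = 2661.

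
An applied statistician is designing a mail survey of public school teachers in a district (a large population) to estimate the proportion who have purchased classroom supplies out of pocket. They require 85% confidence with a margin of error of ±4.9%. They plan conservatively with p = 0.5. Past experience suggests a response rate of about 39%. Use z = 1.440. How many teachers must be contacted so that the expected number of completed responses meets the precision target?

Completed interviews needed: n₀ = 1.440² × 0.2500 / 0.049² ≈ 215.91 → 216.
At a 39% response rate, contacts needed = 216 / 0.39 ≈ 553.85 → 554.

554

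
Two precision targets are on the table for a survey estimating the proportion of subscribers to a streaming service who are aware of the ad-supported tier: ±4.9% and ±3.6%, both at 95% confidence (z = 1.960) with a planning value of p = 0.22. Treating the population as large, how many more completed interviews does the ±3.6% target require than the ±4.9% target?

At ±4.9%: n = 1.960² × 0.1716 / 0.049² ≈ 274.56 → 275.
At ±3.6%: n = 1.960² × 0.1716 / 0.036² ≈ 508.66 → 509.
Additional respondents: 509 − 275 = 234.

234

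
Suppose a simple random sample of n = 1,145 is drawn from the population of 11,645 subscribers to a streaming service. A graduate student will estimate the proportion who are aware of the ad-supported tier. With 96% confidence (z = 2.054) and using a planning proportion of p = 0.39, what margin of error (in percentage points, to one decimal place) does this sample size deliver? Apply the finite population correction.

Finite-population factor: (N−n)/(N−1) = (11645−1145)/(11645−1) = 0.9018.
SE(p̂) = √[p(1−p)/n · (N−n)/(N−1)] = √[0.2379/1145 × 0.9018] = 0.01369.
E = z × SE = 2.054 × 0.01369 = 0.02812 ≈ 2.8 percentage points.

2.8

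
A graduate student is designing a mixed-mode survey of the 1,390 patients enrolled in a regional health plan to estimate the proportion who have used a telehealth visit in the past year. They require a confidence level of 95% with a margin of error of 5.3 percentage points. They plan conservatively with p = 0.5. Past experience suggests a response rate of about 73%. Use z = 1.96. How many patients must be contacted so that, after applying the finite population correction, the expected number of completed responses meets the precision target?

Completed interviews needed (unadjusted): n₀ = 1.96² × 0.2500 / 0.053² ≈ 341.90 → 342.
FPC for N = 1,390: n = 342 / (1 + 341/1390) = 342 / 1.2453 ≈ 274.63 → 275.
At a 73% response rate, contacts needed = 275 / 0.73 ≈ 376.71 → 377.

377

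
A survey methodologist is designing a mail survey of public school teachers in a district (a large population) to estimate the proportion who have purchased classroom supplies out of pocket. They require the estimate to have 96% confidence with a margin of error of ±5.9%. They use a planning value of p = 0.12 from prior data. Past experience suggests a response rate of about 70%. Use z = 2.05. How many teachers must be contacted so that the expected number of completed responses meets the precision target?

183

Completed interviews needed: n₀ = 2.05² × 0.1056 / 0.059² ≈ 127.49 → 128.
At a 70% response rate, contacts needed = 128 / 0.70 ≈ 182.86 → 183.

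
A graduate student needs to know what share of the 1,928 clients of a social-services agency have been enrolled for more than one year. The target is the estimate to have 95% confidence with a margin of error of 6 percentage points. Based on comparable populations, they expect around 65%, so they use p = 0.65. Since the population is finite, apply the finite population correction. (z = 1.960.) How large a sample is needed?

216

Unadjusted: n₀ = 1.960² × 0.65 × 0.35 / 0.060² ≈ 242.77, so n₀ = 243.
Finite population correction with N = 1,928: n = n₀ / (1 + (n₀−1)/N) = 243 / (1 + 242/1928) = 243 / 1.1255 ≈ 215.90.
Rounding up, n = 216.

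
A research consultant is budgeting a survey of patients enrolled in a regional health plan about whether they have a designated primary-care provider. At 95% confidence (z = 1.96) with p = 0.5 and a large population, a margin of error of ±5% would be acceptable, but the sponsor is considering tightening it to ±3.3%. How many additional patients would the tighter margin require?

497

At ±5%: n = 1.96² × 0.2500 / 0.050² ≈ 384.16 → 385.
At ±3.3%: n = 1.96² × 0.2500 / 0.033² ≈ 881.91 → 882.
Additional respondents: 882 − 385 = 497.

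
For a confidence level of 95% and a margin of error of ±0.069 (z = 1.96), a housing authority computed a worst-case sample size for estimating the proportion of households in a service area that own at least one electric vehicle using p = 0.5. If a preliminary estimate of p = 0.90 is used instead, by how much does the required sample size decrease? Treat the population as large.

129

Conservative (p = 0.5): n = 1.96² × 0.25 / 0.069² ≈ 201.72 → 202.
Using p = 0.90: p(1−p) = 0.0900, so n = 1.96² × 0.0900 / 0.069² ≈ 72.62 → 73.
Reduction: 202 − 73 = 129.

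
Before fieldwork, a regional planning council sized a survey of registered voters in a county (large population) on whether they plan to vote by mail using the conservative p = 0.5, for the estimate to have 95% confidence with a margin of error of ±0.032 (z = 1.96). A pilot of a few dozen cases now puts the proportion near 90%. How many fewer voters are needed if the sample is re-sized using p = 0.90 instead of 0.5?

600

Conservative (p = 0.5): n = 1.96² × 0.25 / 0.032² ≈ 937.89 → 938.
Using p = 0.90: p(1−p) = 0.0900, so n = 1.96² × 0.0900 / 0.032² ≈ 337.64 → 338.
Reduction: 938 − 338 = 600.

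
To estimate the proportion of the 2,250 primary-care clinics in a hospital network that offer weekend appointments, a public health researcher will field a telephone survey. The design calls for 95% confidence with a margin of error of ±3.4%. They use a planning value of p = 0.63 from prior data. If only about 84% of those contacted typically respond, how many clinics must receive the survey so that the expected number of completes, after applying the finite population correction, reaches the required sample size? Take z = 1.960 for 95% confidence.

Completed interviews needed (unadjusted): n₀ = 1.960² × 0.2331 / 0.034² ≈ 774.63 → 775.
FPC for N = 2,250: n = 775 / (1 + 774/2250) = 775 / 1.3440 ≈ 576.64 → 577.
At an 84% response rate, contacts needed = 577 / 0.84 ≈ 686.90 → 687.

687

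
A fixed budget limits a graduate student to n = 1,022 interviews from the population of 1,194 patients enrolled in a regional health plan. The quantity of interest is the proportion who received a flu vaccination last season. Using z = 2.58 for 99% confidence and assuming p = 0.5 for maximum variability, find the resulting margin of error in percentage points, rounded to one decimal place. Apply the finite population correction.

1.5

Finite-population factor: (N−n)/(N−1) = (1194−1022)/(1194−1) = 0.1442.
SE(p̂) = √[p(1−p)/n · (N−n)/(N−1)] = √[0.2500/1022 × 0.1442] = 0.00594.
E = z × SE = 2.58 × 0.00594 = 0.01532 ≈ 1.5 percentage points.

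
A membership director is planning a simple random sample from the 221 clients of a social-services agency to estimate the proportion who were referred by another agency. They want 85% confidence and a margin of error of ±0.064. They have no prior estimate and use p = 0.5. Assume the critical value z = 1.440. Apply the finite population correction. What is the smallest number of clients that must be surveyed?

Unadjusted: n₀ = 1.440² × 0.50 × 0.50 / 0.064² ≈ 126.56, so n₀ = 127.
Finite population correction with N = 221: n = n₀ / (1 + (n₀−1)/N) = 127 / (1 + 126/221) = 127 / 1.5701 ≈ 80.88.
Rounding up, n = 81.

81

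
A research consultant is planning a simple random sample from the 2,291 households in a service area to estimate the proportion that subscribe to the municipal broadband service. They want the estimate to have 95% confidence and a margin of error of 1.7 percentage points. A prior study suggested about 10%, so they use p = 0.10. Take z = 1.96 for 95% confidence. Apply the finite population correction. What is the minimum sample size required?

787

Unadjusted: n₀ = 1.96² × 0.10 × 0.90 / 0.017² ≈ 1196.35, so n₀ = 1197.
Finite population correction with N = 2,291: n = n₀ / (1 + (n₀−1)/N) = 1197 / (1 + 1196/2291) = 1197 / 1.5220 ≈ 786.44.
Rounding up, n = 787.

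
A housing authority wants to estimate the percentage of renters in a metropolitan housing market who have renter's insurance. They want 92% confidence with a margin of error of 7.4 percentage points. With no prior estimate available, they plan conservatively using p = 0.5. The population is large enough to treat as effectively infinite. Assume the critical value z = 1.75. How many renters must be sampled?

140

With p = 0.5, p(1−p) = 0.25.
n = z²·p(1−p)/E² = 1.75² × 0.2500 / 0.074² = 3.0625 × 0.2500 / 0.005476 ≈ 139.81.
Rounding up gives n = 140.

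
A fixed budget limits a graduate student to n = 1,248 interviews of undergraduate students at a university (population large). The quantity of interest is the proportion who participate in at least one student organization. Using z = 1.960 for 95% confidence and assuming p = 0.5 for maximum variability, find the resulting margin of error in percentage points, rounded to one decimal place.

SE(p̂) = √[p(1−p)/n] = √[0.2500/1248] = 0.01415.
E = z × SE = 1.960 × 0.01415 = 0.02774, or 2.8 percentage points.

2.8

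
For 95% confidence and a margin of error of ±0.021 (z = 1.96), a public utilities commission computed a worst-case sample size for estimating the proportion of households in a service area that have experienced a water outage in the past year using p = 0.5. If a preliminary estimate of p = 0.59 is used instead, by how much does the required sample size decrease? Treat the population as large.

70

Conservative (p = 0.5): n = 1.96² × 0.25 / 0.021² ≈ 2177.78 → 2178.
Using p = 0.59: p(1−p) = 0.2419, so n = 1.96² × 0.2419 / 0.021² ≈ 2107.22 → 2108.
Reduction: 2178 − 2108 = 70.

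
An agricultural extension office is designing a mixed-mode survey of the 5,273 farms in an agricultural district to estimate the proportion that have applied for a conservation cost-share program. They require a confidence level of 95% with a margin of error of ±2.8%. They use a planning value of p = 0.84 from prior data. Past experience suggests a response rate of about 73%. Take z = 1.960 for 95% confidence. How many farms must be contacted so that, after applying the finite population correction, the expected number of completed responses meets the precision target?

Completed interviews needed (unadjusted): n₀ = 1.960² × 0.1344 / 0.028² ≈ 658.56 → 659.
FPC for N = 5,273: n = 659 / (1 + 658/5273) = 659 / 1.1248 ≈ 585.89 → 586.
At a 73% response rate, contacts needed = 586 / 0.73 ≈ 802.74 → 803.

803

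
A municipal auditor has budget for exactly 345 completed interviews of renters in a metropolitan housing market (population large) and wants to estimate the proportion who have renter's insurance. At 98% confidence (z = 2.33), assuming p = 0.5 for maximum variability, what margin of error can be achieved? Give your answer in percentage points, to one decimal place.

SE(p̂) = √[p(1−p)/n] = √[0.2500/345] = 0.02692.
E = z × SE = 2.33 × 0.02692 = 0.06272, or 6.3 percentage points.

6.3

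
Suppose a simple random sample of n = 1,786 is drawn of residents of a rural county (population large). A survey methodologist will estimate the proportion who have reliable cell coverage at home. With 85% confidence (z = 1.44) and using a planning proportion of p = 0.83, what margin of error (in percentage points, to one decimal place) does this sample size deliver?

SE(p̂) = √[p(1−p)/n] = √[0.1411/1786] = 0.00889.
E = z × SE = 1.44 × 0.00889 = 0.01280, or 1.3 percentage points.

1.3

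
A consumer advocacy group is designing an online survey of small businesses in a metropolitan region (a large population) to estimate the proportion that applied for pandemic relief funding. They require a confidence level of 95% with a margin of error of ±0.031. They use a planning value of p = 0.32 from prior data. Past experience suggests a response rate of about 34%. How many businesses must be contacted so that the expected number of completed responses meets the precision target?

For 95% confidence, z = 1.960.
Completed interviews needed: n₀ = 1.960² × 0.2176 / 0.031² ≈ 869.86 → 870.
At a 34% response rate, contacts needed = 870 / 0.34 ≈ 2558.82 → 2559.

2559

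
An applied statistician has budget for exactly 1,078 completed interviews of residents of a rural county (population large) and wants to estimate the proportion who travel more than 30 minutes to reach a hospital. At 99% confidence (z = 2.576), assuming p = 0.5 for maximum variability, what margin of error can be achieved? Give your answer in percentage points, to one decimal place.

3.9

SE(p̂) = √[p(1−p)/n] = √[0.2500/1078] = 0.01523.
E = z × SE = 2.576 × 0.01523 = 0.03923, or 3.9 percentage points.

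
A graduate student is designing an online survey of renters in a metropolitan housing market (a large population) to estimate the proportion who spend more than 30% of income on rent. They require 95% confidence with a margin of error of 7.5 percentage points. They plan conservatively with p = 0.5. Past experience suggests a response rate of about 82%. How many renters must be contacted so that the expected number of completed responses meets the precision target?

209

For 95% confidence, z = 1.96.
Completed interviews needed: n₀ = 1.96² × 0.2500 / 0.075² ≈ 170.74 → 171.
At an 82% response rate, contacts needed = 171 / 0.82 ≈ 208.54 → 209.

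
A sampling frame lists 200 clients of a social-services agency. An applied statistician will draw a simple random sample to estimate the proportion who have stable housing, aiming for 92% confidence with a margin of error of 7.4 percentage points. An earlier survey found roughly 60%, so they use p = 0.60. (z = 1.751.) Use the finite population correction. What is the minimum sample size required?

Unadjusted: n₀ = 1.751² × 0.60 × 0.40 / 0.074² ≈ 134.38, so n₀ = 135.
Finite population correction with N = 200: n = n₀ / (1 + (n₀−1)/N) = 135 / (1 + 134/200) = 135 / 1.6700 ≈ 80.84.
Rounding up, n = 81.

81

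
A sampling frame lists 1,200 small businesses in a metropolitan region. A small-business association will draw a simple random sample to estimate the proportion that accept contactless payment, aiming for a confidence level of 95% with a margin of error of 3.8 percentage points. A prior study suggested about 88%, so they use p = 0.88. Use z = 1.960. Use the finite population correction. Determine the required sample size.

Unadjusted: n₀ = 1.960² × 0.88 × 0.12 / 0.038² ≈ 280.94, so n₀ = 281.
Finite population correction with N = 1,200: n = n₀ / (1 + (n₀−1)/N) = 281 / (1 + 280/1200) = 281 / 1.2333 ≈ 227.84.
Rounding up, n = 228.

228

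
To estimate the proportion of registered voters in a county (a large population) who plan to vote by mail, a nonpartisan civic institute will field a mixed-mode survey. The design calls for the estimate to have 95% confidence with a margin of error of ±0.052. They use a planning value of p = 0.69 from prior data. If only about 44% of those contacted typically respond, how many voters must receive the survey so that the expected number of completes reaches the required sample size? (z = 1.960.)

691

Completed interviews needed: n₀ = 1.960² × 0.2139 / 0.052² ≈ 303.89 → 304.
At a 44% response rate, contacts needed = 304 / 0.44 ≈ 690.91 → 691.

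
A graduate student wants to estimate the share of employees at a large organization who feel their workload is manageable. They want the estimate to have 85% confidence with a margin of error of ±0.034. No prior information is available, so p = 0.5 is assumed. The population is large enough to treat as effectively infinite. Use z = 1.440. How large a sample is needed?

With p = 0.5, p(1−p) = 0.25.
n = z²·p(1−p)/E² = 1.440² × 0.2500 / 0.034² = 2.0736 × 0.2500 / 0.001156 ≈ 448.44.
Rounding up gives n = 449.

449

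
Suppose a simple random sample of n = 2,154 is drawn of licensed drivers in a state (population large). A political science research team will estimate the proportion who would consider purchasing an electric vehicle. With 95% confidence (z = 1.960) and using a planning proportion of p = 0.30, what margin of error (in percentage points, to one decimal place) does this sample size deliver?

SE(p̂) = √[p(1−p)/n] = √[0.2100/2154] = 0.00987.
E = z × SE = 1.960 × 0.00987 = 0.01935, or 1.9 percentage points.

1.9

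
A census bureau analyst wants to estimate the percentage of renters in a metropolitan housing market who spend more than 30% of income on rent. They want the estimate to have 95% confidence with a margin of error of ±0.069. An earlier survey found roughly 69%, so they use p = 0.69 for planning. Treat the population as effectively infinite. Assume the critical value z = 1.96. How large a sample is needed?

With p = 0.69, p(1−p) = 0.2139.
n = z²·p(1−p)/E² = 1.96² × 0.2139 / 0.069² = 3.8416 × 0.2139 / 0.004761 ≈ 172.59.
Rounding up gives n = 173.

173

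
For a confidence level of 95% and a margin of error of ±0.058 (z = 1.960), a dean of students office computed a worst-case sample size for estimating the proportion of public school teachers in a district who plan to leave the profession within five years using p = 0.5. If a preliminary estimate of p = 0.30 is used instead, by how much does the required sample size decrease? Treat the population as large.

46

Conservative (p = 0.5): n = 1.960² × 0.25 / 0.058² ≈ 285.49 → 286.
Using p = 0.30: p(1−p) = 0.2100, so n = 1.960² × 0.2100 / 0.058² ≈ 239.81 → 240.
Reduction: 286 − 240 = 46.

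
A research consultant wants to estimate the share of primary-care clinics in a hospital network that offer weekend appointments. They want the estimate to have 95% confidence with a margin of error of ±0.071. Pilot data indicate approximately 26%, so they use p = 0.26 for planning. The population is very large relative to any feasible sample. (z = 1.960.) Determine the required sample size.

With p = 0.26, p(1−p) = 0.1924.
n = z²·p(1−p)/E² = 1.960² × 0.1924 / 0.071² = 3.8416 × 0.1924 / 0.005041 ≈ 146.62.
Rounding up gives n = 147.

147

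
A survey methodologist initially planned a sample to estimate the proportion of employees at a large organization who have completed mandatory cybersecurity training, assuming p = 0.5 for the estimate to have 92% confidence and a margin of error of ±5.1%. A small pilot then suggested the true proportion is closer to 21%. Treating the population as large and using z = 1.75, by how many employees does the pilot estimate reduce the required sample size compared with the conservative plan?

99

Conservative (p = 0.5): n = 1.75² × 0.25 / 0.051² ≈ 294.36 → 295.
Using p = 0.21: p(1−p) = 0.1659, so n = 1.75² × 0.1659 / 0.051² ≈ 195.34 → 196.
Reduction: 295 − 196 = 99.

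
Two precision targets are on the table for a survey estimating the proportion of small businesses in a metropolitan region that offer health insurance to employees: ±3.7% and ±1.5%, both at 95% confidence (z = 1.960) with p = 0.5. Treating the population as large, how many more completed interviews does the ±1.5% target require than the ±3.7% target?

At ±3.7%: n = 1.960² × 0.2500 / 0.037² ≈ 701.53 → 702.
At ±1.5%: n = 1.960² × 0.2500 / 0.015² ≈ 4268.44 → 4269.
Additional respondents: 4269 − 702 = 3567.

3567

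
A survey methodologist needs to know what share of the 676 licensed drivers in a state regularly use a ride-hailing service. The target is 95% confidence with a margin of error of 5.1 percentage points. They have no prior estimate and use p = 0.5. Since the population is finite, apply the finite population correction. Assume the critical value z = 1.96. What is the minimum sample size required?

240

Unadjusted: n₀ = 1.96² × 0.50 × 0.50 / 0.051² ≈ 369.24, so n₀ = 370.
Finite population correction with N = 676: n = n₀ / (1 + (n₀−1)/N) = 370 / (1 + 369/676) = 370 / 1.5459 ≈ 239.35.
Rounding up, n = 240.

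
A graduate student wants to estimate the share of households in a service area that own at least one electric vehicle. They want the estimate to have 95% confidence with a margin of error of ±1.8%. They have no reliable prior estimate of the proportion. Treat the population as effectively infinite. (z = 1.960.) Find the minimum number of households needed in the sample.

With no prior estimate, use p = 0.5, giving p(1−p) = 0.25.
n = z²·p(1−p)/E² = 1.960² × 0.2500 / 0.018² = 3.8416 × 0.2500 / 0.000324 ≈ 2964.20.
Rounding up gives n = 2965.

2965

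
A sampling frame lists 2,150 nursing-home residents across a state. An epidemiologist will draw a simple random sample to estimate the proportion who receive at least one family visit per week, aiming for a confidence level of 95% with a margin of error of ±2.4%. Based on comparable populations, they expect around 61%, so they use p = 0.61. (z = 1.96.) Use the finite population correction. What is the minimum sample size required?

Unadjusted: n₀ = 1.96² × 0.61 × 0.39 / 0.024² ≈ 1586.66, so n₀ = 1587.
Finite population correction with N = 2,150: n = n₀ / (1 + (n₀−1)/N) = 1587 / (1 + 1586/2150) = 1587 / 1.7377 ≈ 913.29.
Rounding up, n = 914.

914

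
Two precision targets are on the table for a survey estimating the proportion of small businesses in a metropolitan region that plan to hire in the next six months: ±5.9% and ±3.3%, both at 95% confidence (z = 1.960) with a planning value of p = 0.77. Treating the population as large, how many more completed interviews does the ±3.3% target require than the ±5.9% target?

429

At ±5.9%: n = 1.960² × 0.1771 / 0.059² ≈ 195.45 → 196.
At ±3.3%: n = 1.960² × 0.1771 / 0.033² ≈ 624.75 → 625.
Additional respondents: 625 − 196 = 429.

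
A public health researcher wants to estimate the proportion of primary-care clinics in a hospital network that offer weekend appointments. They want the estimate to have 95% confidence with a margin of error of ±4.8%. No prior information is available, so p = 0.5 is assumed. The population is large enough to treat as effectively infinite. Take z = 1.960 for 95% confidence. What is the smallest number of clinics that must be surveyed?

With p = 0.5, p(1−p) = 0.25.
n = z²·p(1−p)/E² = 1.960² × 0.2500 / 0.048² = 3.8416 × 0.2500 / 0.002304 ≈ 416.84.
Rounding up gives n = 417.

417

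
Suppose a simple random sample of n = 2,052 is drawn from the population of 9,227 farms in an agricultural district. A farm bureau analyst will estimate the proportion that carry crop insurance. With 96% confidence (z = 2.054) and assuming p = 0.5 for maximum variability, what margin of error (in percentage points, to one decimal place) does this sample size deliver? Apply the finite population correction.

Finite-population factor: (N−n)/(N−1) = (9227−2052)/(9227−1) = 0.7777.
SE(p̂) = √[p(1−p)/n · (N−n)/(N−1)] = √[0.2500/2052 × 0.7777] = 0.00973.
E = z × SE = 2.054 × 0.00973 = 0.01999 ≈ 2.0 percentage points.

2.0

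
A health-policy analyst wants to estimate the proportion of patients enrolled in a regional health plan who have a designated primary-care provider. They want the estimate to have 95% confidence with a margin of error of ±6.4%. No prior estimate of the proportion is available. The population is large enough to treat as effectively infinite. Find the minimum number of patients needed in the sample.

For 95% confidence, z = 1.960.
With no prior estimate, use p = 0.5, giving p(1−p) = 0.25.
n = z²·p(1−p)/E² = 1.960² × 0.2500 / 0.064² = 3.8416 × 0.2500 / 0.004096 ≈ 234.47.
Rounding up gives n = 235.

235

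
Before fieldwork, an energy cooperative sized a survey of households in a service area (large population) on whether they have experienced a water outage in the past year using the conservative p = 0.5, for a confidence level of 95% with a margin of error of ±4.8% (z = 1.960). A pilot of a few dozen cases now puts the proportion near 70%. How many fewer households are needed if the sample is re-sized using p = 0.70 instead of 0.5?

Conservative (p = 0.5): n = 1.960² × 0.25 / 0.048² ≈ 416.84 → 417.
Using p = 0.70: p(1−p) = 0.2100, so n = 1.960² × 0.2100 / 0.048² ≈ 350.15 → 351.
Reduction: 417 − 351 = 66.

66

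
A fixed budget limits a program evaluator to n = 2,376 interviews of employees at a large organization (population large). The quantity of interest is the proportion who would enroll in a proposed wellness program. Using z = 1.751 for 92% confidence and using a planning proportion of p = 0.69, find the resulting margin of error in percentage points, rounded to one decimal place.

1.7

SE(p̂) = √[p(1−p)/n] = √[0.2139/2376] = 0.00949.
E = z × SE = 1.751 × 0.00949 = 0.01661, or 1.7 percentage points.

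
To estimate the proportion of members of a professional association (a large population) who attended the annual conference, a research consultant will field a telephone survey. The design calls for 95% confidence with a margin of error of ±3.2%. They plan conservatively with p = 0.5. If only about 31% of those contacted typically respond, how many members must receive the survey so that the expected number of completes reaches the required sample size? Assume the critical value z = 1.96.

Completed interviews needed: n₀ = 1.96² × 0.2500 / 0.032² ≈ 937.89 → 938.
At a 31% response rate, contacts needed = 938 / 0.31 ≈ 3025.81 → 3026.

3026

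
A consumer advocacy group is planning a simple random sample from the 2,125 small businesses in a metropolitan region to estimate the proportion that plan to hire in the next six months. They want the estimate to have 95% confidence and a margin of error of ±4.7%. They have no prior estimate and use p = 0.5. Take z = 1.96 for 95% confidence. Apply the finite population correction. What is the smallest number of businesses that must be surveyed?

362

Unadjusted: n₀ = 1.96² × 0.50 × 0.50 / 0.047² ≈ 434.77, so n₀ = 435.
Finite population correction with N = 2,125: n = n₀ / (1 + (n₀−1)/N) = 435 / (1 + 434/2125) = 435 / 1.2042 ≈ 361.23.
Rounding up, n = 362.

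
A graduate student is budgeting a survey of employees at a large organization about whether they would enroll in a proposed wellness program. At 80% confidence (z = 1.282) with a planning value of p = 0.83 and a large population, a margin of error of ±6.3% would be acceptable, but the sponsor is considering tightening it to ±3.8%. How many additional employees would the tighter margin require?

102

At ±6.3%: n = 1.282² × 0.1411 / 0.063² ≈ 58.43 → 59.
At ±3.8%: n = 1.282² × 0.1411 / 0.038² ≈ 160.60 → 161.
Additional respondents: 161 − 59 = 102.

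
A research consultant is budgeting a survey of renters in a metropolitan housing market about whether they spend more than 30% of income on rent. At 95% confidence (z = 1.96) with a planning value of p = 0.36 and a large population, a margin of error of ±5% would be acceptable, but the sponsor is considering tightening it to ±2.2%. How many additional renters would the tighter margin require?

1474

At ±5%: n = 1.96² × 0.2304 / 0.050² ≈ 354.04 → 355.
At ±2.2%: n = 1.96² × 0.2304 / 0.022² ≈ 1828.73 → 1829.
Additional respondents: 1829 − 355 = 1474.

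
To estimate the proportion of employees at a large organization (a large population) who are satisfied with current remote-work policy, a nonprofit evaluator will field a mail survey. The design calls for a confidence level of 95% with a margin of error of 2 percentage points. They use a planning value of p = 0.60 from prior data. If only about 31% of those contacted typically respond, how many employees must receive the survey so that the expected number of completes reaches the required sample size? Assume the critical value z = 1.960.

7436

Completed interviews needed: n₀ = 1.960² × 0.2400 / 0.020² ≈ 2304.96 → 2305.
At a 31% response rate, contacts needed = 2305 / 0.31 ≈ 7435.48 → 7436.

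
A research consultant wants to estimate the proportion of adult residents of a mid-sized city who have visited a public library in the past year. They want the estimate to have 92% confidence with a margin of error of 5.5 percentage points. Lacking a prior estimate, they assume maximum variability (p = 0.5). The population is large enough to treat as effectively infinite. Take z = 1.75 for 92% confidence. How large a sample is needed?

254

With p = 0.5, p(1−p) = 0.25.
n = z²·p(1−p)/E² = 1.75² × 0.2500 / 0.055² = 3.0625 × 0.2500 / 0.003025 ≈ 253.10.
Rounding up gives n = 254.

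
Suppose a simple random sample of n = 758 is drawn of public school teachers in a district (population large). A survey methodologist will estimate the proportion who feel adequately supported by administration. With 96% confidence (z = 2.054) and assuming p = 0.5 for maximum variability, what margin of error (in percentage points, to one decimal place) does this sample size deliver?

SE(p̂) = √[p(1−p)/n] = √[0.2500/758] = 0.01816.
E = z × SE = 2.054 × 0.01816 = 0.03730, or 3.7 percentage points.

3.7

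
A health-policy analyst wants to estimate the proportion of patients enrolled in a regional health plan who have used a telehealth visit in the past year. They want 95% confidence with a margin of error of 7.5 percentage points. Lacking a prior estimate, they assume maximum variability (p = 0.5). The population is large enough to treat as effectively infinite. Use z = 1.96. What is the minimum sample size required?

171

With p = 0.5, p(1−p) = 0.25.
n = z²·p(1−p)/E² = 1.96² × 0.2500 / 0.075² = 3.8416 × 0.2500 / 0.005625 ≈ 170.74.
Rounding up gives n = 171.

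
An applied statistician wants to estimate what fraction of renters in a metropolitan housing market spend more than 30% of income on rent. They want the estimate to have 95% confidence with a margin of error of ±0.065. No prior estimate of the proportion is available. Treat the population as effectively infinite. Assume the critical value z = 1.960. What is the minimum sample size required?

228

With no prior estimate, use p = 0.5, giving p(1−p) = 0.25.
n = z²·p(1−p)/E² = 1.960² × 0.2500 / 0.065² = 3.8416 × 0.2500 / 0.004225 ≈ 227.31.
Rounding up gives n = 228.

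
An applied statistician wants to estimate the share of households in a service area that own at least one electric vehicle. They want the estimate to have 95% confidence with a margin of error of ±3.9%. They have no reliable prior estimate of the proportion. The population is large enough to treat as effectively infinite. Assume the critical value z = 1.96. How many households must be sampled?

With no prior estimate, use p = 0.5, giving p(1−p) = 0.25.
n = z²·p(1−p)/E² = 1.96² × 0.2500 / 0.039² = 3.8416 × 0.2500 / 0.001521 ≈ 631.43.
Rounding up gives n = 632.

632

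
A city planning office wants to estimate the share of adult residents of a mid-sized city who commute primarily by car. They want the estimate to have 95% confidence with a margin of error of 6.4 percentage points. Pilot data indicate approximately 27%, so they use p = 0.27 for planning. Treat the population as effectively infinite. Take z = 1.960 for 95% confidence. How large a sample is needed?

With p = 0.27, p(1−p) = 0.1971.
n = z²·p(1−p)/E² = 1.960² × 0.1971 / 0.064² = 3.8416 × 0.1971 / 0.004096 ≈ 184.86.
Rounding up gives n = 185.

185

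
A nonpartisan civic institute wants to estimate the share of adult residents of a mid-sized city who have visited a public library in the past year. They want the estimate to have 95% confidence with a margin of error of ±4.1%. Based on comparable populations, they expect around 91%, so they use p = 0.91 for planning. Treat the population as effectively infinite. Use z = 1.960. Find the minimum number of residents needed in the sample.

With p = 0.91, p(1−p) = 0.0819.
n = z²·p(1−p)/E² = 1.960² × 0.0819 / 0.041² = 3.8416 × 0.0819 / 0.001681 ≈ 187.17.
Rounding up gives n = 188.

188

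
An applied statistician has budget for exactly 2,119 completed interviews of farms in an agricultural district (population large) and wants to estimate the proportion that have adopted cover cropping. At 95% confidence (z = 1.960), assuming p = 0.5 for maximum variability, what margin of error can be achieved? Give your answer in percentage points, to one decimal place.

2.1

SE(p̂) = √[p(1−p)/n] = √[0.2500/2119] = 0.01086.
E = z × SE = 1.960 × 0.01086 = 0.02129, or 2.1 percentage points.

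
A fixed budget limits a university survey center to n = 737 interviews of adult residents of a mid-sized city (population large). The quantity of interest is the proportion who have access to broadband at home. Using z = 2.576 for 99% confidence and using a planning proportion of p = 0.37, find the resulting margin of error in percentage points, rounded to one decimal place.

SE(p̂) = √[p(1−p)/n] = √[0.2331/737] = 0.01778.
E = z × SE = 2.576 × 0.01778 = 0.04581, or 4.6 percentage points.

4.6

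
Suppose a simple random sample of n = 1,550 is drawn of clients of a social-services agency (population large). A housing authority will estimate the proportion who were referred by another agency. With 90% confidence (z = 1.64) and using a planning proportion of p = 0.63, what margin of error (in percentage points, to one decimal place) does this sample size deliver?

SE(p̂) = √[p(1−p)/n] = √[0.2331/1550] = 0.01226.
E = z × SE = 1.64 × 0.01226 = 0.02011, or 2.0 percentage points.

2.0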